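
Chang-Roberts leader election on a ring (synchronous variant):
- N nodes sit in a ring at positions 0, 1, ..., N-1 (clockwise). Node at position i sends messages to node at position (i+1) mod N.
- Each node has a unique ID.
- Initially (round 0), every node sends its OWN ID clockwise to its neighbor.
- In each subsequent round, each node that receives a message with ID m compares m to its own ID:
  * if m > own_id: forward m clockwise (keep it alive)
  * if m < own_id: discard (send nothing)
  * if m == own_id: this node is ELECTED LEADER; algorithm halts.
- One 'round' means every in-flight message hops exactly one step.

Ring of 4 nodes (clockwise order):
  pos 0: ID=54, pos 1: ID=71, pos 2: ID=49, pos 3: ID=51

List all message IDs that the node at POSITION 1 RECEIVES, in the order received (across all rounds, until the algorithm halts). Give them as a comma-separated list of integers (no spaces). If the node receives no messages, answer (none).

Answer: 54,71

Derivation:
Round 1: pos1(id71) recv 54: drop; pos2(id49) recv 71: fwd; pos3(id51) recv 49: drop; pos0(id54) recv 51: drop
Round 2: pos3(id51) recv 71: fwd
Round 3: pos0(id54) recv 71: fwd
Round 4: pos1(id71) recv 71: ELECTED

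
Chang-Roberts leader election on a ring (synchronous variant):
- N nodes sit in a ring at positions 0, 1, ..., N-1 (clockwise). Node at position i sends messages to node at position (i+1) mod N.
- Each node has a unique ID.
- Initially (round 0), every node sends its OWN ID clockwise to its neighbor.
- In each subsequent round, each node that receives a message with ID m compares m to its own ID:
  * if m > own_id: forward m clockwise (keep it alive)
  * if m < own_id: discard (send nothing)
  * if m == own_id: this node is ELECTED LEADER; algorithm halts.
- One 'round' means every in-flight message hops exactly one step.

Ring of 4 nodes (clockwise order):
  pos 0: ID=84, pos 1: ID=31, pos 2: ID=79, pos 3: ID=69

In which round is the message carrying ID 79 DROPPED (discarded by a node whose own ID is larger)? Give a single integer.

Round 1: pos1(id31) recv 84: fwd; pos2(id79) recv 31: drop; pos3(id69) recv 79: fwd; pos0(id84) recv 69: drop
Round 2: pos2(id79) recv 84: fwd; pos0(id84) recv 79: drop
Round 3: pos3(id69) recv 84: fwd
Round 4: pos0(id84) recv 84: ELECTED
Message ID 79 originates at pos 2; dropped at pos 0 in round 2

Answer: 2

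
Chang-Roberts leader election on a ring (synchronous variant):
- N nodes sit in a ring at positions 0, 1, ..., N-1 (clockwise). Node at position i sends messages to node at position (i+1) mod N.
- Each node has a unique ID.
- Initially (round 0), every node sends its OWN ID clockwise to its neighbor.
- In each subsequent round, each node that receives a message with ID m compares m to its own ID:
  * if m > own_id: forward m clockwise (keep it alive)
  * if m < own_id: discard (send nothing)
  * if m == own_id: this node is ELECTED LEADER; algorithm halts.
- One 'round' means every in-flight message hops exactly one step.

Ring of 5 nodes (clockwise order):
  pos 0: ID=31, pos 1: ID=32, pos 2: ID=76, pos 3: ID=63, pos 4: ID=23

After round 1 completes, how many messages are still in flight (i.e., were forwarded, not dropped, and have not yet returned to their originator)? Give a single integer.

Round 1: pos1(id32) recv 31: drop; pos2(id76) recv 32: drop; pos3(id63) recv 76: fwd; pos4(id23) recv 63: fwd; pos0(id31) recv 23: drop
After round 1: 2 messages still in flight

Answer: 2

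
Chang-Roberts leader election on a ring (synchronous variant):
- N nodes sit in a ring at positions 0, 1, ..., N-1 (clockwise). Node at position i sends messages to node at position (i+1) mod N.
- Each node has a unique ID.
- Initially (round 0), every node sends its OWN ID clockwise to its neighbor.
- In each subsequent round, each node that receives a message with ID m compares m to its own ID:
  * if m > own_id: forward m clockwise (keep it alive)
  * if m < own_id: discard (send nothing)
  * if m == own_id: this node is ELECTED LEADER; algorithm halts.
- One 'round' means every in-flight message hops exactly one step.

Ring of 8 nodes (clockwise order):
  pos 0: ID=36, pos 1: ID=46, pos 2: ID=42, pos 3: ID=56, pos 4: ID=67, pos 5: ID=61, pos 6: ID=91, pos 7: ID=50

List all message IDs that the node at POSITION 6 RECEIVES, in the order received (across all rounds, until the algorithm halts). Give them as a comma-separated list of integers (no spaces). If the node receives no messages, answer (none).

Round 1: pos1(id46) recv 36: drop; pos2(id42) recv 46: fwd; pos3(id56) recv 42: drop; pos4(id67) recv 56: drop; pos5(id61) recv 67: fwd; pos6(id91) recv 61: drop; pos7(id50) recv 91: fwd; pos0(id36) recv 50: fwd
Round 2: pos3(id56) recv 46: drop; pos6(id91) recv 67: drop; pos0(id36) recv 91: fwd; pos1(id46) recv 50: fwd
Round 3: pos1(id46) recv 91: fwd; pos2(id42) recv 50: fwd
Round 4: pos2(id42) recv 91: fwd; pos3(id56) recv 50: drop
Round 5: pos3(id56) recv 91: fwd
Round 6: pos4(id67) recv 91: fwd
Round 7: pos5(id61) recv 91: fwd
Round 8: pos6(id91) recv 91: ELECTED

Answer: 61,67,91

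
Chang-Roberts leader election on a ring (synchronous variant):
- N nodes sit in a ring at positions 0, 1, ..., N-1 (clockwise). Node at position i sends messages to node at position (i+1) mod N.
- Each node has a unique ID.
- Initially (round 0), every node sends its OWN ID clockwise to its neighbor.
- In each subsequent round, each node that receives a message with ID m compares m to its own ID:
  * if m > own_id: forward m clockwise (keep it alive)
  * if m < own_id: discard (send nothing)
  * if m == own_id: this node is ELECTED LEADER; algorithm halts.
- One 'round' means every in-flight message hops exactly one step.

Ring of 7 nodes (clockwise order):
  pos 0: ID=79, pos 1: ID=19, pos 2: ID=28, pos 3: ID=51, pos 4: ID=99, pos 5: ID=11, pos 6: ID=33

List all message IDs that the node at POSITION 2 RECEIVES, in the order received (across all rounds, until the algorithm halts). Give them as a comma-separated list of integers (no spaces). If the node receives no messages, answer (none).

Answer: 19,79,99

Derivation:
Round 1: pos1(id19) recv 79: fwd; pos2(id28) recv 19: drop; pos3(id51) recv 28: drop; pos4(id99) recv 51: drop; pos5(id11) recv 99: fwd; pos6(id33) recv 11: drop; pos0(id79) recv 33: drop
Round 2: pos2(id28) recv 79: fwd; pos6(id33) recv 99: fwd
Round 3: pos3(id51) recv 79: fwd; pos0(id79) recv 99: fwd
Round 4: pos4(id99) recv 79: drop; pos1(id19) recv 99: fwd
Round 5: pos2(id28) recv 99: fwd
Round 6: pos3(id51) recv 99: fwd
Round 7: pos4(id99) recv 99: ELECTED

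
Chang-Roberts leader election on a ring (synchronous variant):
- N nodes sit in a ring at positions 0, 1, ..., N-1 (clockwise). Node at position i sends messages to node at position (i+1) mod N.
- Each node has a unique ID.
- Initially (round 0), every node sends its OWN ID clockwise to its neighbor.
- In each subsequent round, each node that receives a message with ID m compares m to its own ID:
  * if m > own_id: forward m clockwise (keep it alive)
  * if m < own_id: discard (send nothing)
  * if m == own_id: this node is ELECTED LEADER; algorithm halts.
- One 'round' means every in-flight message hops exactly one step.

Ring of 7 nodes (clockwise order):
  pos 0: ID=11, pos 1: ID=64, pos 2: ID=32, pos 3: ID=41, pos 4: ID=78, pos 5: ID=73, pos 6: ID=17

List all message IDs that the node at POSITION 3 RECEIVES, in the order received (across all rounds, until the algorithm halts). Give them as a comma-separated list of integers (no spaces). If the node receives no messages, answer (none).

Answer: 32,64,73,78

Derivation:
Round 1: pos1(id64) recv 11: drop; pos2(id32) recv 64: fwd; pos3(id41) recv 32: drop; pos4(id78) recv 41: drop; pos5(id73) recv 78: fwd; pos6(id17) recv 73: fwd; pos0(id11) recv 17: fwd
Round 2: pos3(id41) recv 64: fwd; pos6(id17) recv 78: fwd; pos0(id11) recv 73: fwd; pos1(id64) recv 17: drop
Round 3: pos4(id78) recv 64: drop; pos0(id11) recv 78: fwd; pos1(id64) recv 73: fwd
Round 4: pos1(id64) recv 78: fwd; pos2(id32) recv 73: fwd
Round 5: pos2(id32) recv 78: fwd; pos3(id41) recv 73: fwd
Round 6: pos3(id41) recv 78: fwd; pos4(id78) recv 73: drop
Round 7: pos4(id78) recv 78: ELECTED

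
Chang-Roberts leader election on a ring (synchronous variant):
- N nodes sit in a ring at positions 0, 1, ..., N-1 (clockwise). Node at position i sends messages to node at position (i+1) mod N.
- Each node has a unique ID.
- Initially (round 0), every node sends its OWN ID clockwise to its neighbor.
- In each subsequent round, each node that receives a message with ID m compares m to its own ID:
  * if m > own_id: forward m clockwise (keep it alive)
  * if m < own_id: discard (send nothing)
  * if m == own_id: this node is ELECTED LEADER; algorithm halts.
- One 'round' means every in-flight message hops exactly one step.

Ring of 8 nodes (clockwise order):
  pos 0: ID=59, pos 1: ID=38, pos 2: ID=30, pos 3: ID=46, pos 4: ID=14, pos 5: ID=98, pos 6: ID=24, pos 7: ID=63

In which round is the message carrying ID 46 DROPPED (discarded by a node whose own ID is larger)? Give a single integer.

Answer: 2

Derivation:
Round 1: pos1(id38) recv 59: fwd; pos2(id30) recv 38: fwd; pos3(id46) recv 30: drop; pos4(id14) recv 46: fwd; pos5(id98) recv 14: drop; pos6(id24) recv 98: fwd; pos7(id63) recv 24: drop; pos0(id59) recv 63: fwd
Round 2: pos2(id30) recv 59: fwd; pos3(id46) recv 38: drop; pos5(id98) recv 46: drop; pos7(id63) recv 98: fwd; pos1(id38) recv 63: fwd
Round 3: pos3(id46) recv 59: fwd; pos0(id59) recv 98: fwd; pos2(id30) recv 63: fwd
Round 4: pos4(id14) recv 59: fwd; pos1(id38) recv 98: fwd; pos3(id46) recv 63: fwd
Round 5: pos5(id98) recv 59: drop; pos2(id30) recv 98: fwd; pos4(id14) recv 63: fwd
Round 6: pos3(id46) recv 98: fwd; pos5(id98) recv 63: drop
Round 7: pos4(id14) recv 98: fwd
Round 8: pos5(id98) recv 98: ELECTED
Message ID 46 originates at pos 3; dropped at pos 5 in round 2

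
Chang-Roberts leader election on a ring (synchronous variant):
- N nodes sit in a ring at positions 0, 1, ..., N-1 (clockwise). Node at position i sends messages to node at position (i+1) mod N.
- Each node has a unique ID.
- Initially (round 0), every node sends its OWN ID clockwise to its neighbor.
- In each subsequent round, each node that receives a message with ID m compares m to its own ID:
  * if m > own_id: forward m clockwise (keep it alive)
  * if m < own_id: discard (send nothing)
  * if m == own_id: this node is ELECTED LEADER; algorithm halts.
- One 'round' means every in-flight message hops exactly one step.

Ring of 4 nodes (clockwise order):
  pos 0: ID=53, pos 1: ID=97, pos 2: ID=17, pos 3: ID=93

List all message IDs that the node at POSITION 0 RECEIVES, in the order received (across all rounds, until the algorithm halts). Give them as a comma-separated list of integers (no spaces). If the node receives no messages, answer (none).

Answer: 93,97

Derivation:
Round 1: pos1(id97) recv 53: drop; pos2(id17) recv 97: fwd; pos3(id93) recv 17: drop; pos0(id53) recv 93: fwd
Round 2: pos3(id93) recv 97: fwd; pos1(id97) recv 93: drop
Round 3: pos0(id53) recv 97: fwd
Round 4: pos1(id97) recv 97: ELECTED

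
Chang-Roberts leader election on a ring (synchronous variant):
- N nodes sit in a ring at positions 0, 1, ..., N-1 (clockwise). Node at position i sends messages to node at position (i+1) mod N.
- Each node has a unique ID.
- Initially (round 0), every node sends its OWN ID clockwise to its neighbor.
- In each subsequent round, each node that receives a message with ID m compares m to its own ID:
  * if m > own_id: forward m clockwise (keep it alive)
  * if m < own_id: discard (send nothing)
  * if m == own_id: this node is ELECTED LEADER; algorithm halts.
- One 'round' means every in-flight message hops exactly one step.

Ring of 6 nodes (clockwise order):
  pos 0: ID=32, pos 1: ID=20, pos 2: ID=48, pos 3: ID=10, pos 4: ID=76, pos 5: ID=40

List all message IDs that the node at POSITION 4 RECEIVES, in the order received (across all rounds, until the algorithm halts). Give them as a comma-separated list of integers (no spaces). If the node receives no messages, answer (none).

Answer: 10,48,76

Derivation:
Round 1: pos1(id20) recv 32: fwd; pos2(id48) recv 20: drop; pos3(id10) recv 48: fwd; pos4(id76) recv 10: drop; pos5(id40) recv 76: fwd; pos0(id32) recv 40: fwd
Round 2: pos2(id48) recv 32: drop; pos4(id76) recv 48: drop; pos0(id32) recv 76: fwd; pos1(id20) recv 40: fwd
Round 3: pos1(id20) recv 76: fwd; pos2(id48) recv 40: drop
Round 4: pos2(id48) recv 76: fwd
Round 5: pos3(id10) recv 76: fwd
Round 6: pos4(id76) recv 76: ELECTED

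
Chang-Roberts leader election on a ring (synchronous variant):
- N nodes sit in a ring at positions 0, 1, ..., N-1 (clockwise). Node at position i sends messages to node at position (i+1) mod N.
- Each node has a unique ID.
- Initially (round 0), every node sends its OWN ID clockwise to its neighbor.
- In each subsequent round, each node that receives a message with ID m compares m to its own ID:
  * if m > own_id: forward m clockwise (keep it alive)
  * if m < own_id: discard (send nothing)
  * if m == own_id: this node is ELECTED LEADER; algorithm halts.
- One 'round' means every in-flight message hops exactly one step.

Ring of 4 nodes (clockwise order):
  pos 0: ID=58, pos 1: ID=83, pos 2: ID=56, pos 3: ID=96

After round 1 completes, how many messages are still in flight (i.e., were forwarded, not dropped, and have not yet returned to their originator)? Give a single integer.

Answer: 2

Derivation:
Round 1: pos1(id83) recv 58: drop; pos2(id56) recv 83: fwd; pos3(id96) recv 56: drop; pos0(id58) recv 96: fwd
After round 1: 2 messages still in flight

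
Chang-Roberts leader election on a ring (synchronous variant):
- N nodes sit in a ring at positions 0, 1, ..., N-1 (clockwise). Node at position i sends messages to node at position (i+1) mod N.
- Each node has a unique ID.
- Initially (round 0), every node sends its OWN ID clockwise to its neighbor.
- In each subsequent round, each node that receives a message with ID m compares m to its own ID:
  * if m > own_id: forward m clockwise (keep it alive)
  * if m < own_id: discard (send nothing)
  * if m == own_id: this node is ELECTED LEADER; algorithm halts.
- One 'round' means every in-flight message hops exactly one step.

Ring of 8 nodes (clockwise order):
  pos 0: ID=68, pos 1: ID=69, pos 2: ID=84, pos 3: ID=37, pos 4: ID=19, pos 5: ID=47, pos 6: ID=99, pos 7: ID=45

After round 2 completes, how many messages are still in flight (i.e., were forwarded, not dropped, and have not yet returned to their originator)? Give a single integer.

Round 1: pos1(id69) recv 68: drop; pos2(id84) recv 69: drop; pos3(id37) recv 84: fwd; pos4(id19) recv 37: fwd; pos5(id47) recv 19: drop; pos6(id99) recv 47: drop; pos7(id45) recv 99: fwd; pos0(id68) recv 45: drop
Round 2: pos4(id19) recv 84: fwd; pos5(id47) recv 37: drop; pos0(id68) recv 99: fwd
After round 2: 2 messages still in flight

Answer: 2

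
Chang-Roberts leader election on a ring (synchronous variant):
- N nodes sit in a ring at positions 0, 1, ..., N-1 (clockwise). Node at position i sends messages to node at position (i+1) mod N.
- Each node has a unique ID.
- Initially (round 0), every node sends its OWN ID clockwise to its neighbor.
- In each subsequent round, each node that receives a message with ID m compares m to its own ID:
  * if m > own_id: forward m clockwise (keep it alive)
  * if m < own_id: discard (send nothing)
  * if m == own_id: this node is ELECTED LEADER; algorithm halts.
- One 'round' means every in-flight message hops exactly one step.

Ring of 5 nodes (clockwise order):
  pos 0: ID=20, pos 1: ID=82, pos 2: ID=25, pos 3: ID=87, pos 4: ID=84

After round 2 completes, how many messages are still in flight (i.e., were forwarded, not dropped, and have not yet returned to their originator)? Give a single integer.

Round 1: pos1(id82) recv 20: drop; pos2(id25) recv 82: fwd; pos3(id87) recv 25: drop; pos4(id84) recv 87: fwd; pos0(id20) recv 84: fwd
Round 2: pos3(id87) recv 82: drop; pos0(id20) recv 87: fwd; pos1(id82) recv 84: fwd
After round 2: 2 messages still in flight

Answer: 2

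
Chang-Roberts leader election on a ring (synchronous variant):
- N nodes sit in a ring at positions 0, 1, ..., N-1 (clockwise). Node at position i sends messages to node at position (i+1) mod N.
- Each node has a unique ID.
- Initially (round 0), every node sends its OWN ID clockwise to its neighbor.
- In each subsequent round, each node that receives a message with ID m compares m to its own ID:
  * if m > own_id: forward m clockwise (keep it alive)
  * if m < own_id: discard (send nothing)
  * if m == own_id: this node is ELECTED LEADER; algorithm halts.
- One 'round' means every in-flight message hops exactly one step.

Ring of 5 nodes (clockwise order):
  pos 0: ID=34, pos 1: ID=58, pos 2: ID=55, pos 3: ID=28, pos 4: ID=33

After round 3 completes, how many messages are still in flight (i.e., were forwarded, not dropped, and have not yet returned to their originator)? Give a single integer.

Answer: 2

Derivation:
Round 1: pos1(id58) recv 34: drop; pos2(id55) recv 58: fwd; pos3(id28) recv 55: fwd; pos4(id33) recv 28: drop; pos0(id34) recv 33: drop
Round 2: pos3(id28) recv 58: fwd; pos4(id33) recv 55: fwd
Round 3: pos4(id33) recv 58: fwd; pos0(id34) recv 55: fwd
After round 3: 2 messages still in flight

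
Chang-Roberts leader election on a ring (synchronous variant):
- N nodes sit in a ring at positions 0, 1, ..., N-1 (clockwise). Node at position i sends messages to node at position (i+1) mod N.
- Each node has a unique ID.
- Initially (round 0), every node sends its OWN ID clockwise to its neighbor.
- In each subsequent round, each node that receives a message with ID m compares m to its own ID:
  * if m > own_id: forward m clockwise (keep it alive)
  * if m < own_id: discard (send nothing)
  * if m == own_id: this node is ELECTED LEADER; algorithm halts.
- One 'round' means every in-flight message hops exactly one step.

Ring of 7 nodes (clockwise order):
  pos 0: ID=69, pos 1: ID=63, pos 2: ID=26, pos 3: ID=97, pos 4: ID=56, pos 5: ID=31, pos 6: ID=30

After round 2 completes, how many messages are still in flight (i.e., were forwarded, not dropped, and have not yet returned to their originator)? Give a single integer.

Answer: 3

Derivation:
Round 1: pos1(id63) recv 69: fwd; pos2(id26) recv 63: fwd; pos3(id97) recv 26: drop; pos4(id56) recv 97: fwd; pos5(id31) recv 56: fwd; pos6(id30) recv 31: fwd; pos0(id69) recv 30: drop
Round 2: pos2(id26) recv 69: fwd; pos3(id97) recv 63: drop; pos5(id31) recv 97: fwd; pos6(id30) recv 56: fwd; pos0(id69) recv 31: drop
After round 2: 3 messages still in flight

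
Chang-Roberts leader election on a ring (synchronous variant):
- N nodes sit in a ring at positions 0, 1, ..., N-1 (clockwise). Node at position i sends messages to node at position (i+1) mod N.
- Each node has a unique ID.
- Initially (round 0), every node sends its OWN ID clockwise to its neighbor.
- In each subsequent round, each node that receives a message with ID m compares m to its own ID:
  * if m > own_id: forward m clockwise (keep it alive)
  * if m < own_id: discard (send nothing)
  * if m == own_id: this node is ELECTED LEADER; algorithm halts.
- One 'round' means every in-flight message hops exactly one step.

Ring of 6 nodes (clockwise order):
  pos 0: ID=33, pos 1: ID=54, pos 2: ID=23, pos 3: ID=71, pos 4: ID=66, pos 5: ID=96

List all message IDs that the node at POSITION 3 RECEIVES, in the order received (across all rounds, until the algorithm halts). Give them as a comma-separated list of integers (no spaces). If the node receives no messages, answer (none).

Answer: 23,54,96

Derivation:
Round 1: pos1(id54) recv 33: drop; pos2(id23) recv 54: fwd; pos3(id71) recv 23: drop; pos4(id66) recv 71: fwd; pos5(id96) recv 66: drop; pos0(id33) recv 96: fwd
Round 2: pos3(id71) recv 54: drop; pos5(id96) recv 71: drop; pos1(id54) recv 96: fwd
Round 3: pos2(id23) recv 96: fwd
Round 4: pos3(id71) recv 96: fwd
Round 5: pos4(id66) recv 96: fwd
Round 6: pos5(id96) recv 96: ELECTED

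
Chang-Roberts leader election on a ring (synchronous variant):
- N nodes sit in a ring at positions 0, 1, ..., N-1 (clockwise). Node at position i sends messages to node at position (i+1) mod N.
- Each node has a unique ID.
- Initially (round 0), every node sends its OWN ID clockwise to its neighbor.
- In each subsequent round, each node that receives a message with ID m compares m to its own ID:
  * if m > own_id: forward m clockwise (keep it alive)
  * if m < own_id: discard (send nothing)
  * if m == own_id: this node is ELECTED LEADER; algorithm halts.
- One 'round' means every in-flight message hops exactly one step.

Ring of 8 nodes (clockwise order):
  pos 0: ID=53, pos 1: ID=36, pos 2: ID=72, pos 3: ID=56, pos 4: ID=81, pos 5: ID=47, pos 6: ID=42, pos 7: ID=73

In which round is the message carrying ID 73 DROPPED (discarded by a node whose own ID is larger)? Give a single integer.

Round 1: pos1(id36) recv 53: fwd; pos2(id72) recv 36: drop; pos3(id56) recv 72: fwd; pos4(id81) recv 56: drop; pos5(id47) recv 81: fwd; pos6(id42) recv 47: fwd; pos7(id73) recv 42: drop; pos0(id53) recv 73: fwd
Round 2: pos2(id72) recv 53: drop; pos4(id81) recv 72: drop; pos6(id42) recv 81: fwd; pos7(id73) recv 47: drop; pos1(id36) recv 73: fwd
Round 3: pos7(id73) recv 81: fwd; pos2(id72) recv 73: fwd
Round 4: pos0(id53) recv 81: fwd; pos3(id56) recv 73: fwd
Round 5: pos1(id36) recv 81: fwd; pos4(id81) recv 73: drop
Round 6: pos2(id72) recv 81: fwd
Round 7: pos3(id56) recv 81: fwd
Round 8: pos4(id81) recv 81: ELECTED
Message ID 73 originates at pos 7; dropped at pos 4 in round 5

Answer: 5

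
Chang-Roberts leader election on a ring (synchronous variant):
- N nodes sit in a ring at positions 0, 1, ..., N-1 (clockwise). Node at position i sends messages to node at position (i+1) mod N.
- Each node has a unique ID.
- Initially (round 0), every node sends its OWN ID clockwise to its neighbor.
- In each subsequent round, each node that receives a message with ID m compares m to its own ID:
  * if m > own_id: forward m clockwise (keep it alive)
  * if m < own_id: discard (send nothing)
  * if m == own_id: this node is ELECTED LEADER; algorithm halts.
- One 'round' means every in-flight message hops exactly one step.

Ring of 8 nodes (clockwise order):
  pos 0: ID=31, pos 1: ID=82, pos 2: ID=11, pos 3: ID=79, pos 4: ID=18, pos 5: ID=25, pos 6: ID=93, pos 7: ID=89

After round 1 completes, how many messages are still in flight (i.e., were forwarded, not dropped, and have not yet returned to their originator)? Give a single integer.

Answer: 4

Derivation:
Round 1: pos1(id82) recv 31: drop; pos2(id11) recv 82: fwd; pos3(id79) recv 11: drop; pos4(id18) recv 79: fwd; pos5(id25) recv 18: drop; pos6(id93) recv 25: drop; pos7(id89) recv 93: fwd; pos0(id31) recv 89: fwd
After round 1: 4 messages still in flight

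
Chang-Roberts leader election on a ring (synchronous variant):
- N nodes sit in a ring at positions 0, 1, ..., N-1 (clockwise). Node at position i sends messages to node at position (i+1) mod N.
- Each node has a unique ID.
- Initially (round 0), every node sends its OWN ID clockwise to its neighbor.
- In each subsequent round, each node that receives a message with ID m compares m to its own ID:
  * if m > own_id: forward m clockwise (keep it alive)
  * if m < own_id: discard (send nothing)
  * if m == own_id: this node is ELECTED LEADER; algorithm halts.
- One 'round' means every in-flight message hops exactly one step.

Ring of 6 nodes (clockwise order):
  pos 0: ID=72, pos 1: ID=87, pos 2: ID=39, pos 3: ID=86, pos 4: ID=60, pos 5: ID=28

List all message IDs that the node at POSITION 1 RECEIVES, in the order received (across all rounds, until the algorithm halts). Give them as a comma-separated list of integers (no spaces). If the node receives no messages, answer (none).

Round 1: pos1(id87) recv 72: drop; pos2(id39) recv 87: fwd; pos3(id86) recv 39: drop; pos4(id60) recv 86: fwd; pos5(id28) recv 60: fwd; pos0(id72) recv 28: drop
Round 2: pos3(id86) recv 87: fwd; pos5(id28) recv 86: fwd; pos0(id72) recv 60: drop
Round 3: pos4(id60) recv 87: fwd; pos0(id72) recv 86: fwd
Round 4: pos5(id28) recv 87: fwd; pos1(id87) recv 86: drop
Round 5: pos0(id72) recv 87: fwd
Round 6: pos1(id87) recv 87: ELECTED

Answer: 72,86,87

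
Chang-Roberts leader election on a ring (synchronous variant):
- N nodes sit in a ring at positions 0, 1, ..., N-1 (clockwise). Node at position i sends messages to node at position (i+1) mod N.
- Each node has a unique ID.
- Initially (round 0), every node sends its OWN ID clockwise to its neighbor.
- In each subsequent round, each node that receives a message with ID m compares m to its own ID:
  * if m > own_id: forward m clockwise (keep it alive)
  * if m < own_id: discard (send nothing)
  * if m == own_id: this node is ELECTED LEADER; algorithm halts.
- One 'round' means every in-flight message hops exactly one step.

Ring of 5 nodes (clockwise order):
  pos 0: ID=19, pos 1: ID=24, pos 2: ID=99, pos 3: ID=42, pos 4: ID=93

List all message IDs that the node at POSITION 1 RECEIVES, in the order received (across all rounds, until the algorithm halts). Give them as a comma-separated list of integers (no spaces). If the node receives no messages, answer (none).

Round 1: pos1(id24) recv 19: drop; pos2(id99) recv 24: drop; pos3(id42) recv 99: fwd; pos4(id93) recv 42: drop; pos0(id19) recv 93: fwd
Round 2: pos4(id93) recv 99: fwd; pos1(id24) recv 93: fwd
Round 3: pos0(id19) recv 99: fwd; pos2(id99) recv 93: drop
Round 4: pos1(id24) recv 99: fwd
Round 5: pos2(id99) recv 99: ELECTED

Answer: 19,93,99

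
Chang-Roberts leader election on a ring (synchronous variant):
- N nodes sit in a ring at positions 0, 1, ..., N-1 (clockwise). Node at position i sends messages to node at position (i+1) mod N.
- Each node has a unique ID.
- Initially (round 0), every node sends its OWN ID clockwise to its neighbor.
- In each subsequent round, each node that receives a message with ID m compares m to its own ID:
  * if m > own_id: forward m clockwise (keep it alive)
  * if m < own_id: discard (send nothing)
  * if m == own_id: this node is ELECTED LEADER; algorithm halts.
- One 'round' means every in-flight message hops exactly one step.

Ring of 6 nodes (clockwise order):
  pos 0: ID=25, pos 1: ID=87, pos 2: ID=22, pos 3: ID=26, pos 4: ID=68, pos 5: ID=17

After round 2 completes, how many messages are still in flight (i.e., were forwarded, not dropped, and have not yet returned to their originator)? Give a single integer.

Answer: 2

Derivation:
Round 1: pos1(id87) recv 25: drop; pos2(id22) recv 87: fwd; pos3(id26) recv 22: drop; pos4(id68) recv 26: drop; pos5(id17) recv 68: fwd; pos0(id25) recv 17: drop
Round 2: pos3(id26) recv 87: fwd; pos0(id25) recv 68: fwd
After round 2: 2 messages still in flight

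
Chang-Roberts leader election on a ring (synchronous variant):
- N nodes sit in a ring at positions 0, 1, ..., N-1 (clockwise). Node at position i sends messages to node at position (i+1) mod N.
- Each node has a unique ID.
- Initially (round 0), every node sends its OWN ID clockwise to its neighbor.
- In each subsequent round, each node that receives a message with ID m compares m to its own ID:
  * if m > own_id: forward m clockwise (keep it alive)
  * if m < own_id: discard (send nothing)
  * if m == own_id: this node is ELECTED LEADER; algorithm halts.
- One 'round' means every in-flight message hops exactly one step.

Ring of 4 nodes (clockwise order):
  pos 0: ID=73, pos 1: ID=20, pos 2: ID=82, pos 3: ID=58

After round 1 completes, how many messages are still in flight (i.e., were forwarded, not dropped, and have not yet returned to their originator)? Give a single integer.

Answer: 2

Derivation:
Round 1: pos1(id20) recv 73: fwd; pos2(id82) recv 20: drop; pos3(id58) recv 82: fwd; pos0(id73) recv 58: drop
After round 1: 2 messages still in flight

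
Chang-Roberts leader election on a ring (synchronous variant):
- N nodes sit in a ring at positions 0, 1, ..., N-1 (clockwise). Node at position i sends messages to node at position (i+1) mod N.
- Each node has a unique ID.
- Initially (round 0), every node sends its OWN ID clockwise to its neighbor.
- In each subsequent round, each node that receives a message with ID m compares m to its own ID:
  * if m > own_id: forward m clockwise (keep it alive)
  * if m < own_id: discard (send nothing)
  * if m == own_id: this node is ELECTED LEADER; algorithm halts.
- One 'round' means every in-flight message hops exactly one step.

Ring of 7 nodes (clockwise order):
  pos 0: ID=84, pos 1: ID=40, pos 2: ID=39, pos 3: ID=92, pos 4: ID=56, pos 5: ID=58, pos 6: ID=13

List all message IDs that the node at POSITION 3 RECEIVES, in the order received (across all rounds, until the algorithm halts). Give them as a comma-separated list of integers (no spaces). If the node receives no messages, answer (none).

Answer: 39,40,84,92

Derivation:
Round 1: pos1(id40) recv 84: fwd; pos2(id39) recv 40: fwd; pos3(id92) recv 39: drop; pos4(id56) recv 92: fwd; pos5(id58) recv 56: drop; pos6(id13) recv 58: fwd; pos0(id84) recv 13: drop
Round 2: pos2(id39) recv 84: fwd; pos3(id92) recv 40: drop; pos5(id58) recv 92: fwd; pos0(id84) recv 58: drop
Round 3: pos3(id92) recv 84: drop; pos6(id13) recv 92: fwd
Round 4: pos0(id84) recv 92: fwd
Round 5: pos1(id40) recv 92: fwd
Round 6: pos2(id39) recv 92: fwd
Round 7: pos3(id92) recv 92: ELECTED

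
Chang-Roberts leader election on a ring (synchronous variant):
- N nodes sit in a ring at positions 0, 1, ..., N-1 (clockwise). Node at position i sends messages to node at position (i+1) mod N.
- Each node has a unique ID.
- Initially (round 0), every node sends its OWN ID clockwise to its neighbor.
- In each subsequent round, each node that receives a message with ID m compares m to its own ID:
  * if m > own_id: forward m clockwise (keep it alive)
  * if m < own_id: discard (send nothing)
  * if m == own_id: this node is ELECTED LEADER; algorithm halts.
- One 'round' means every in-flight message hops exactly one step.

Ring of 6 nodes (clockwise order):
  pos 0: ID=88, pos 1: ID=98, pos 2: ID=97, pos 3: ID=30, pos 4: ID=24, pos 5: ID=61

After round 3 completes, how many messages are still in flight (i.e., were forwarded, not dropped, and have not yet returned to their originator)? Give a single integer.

Answer: 2

Derivation:
Round 1: pos1(id98) recv 88: drop; pos2(id97) recv 98: fwd; pos3(id30) recv 97: fwd; pos4(id24) recv 30: fwd; pos5(id61) recv 24: drop; pos0(id88) recv 61: drop
Round 2: pos3(id30) recv 98: fwd; pos4(id24) recv 97: fwd; pos5(id61) recv 30: drop
Round 3: pos4(id24) recv 98: fwd; pos5(id61) recv 97: fwd
After round 3: 2 messages still in flight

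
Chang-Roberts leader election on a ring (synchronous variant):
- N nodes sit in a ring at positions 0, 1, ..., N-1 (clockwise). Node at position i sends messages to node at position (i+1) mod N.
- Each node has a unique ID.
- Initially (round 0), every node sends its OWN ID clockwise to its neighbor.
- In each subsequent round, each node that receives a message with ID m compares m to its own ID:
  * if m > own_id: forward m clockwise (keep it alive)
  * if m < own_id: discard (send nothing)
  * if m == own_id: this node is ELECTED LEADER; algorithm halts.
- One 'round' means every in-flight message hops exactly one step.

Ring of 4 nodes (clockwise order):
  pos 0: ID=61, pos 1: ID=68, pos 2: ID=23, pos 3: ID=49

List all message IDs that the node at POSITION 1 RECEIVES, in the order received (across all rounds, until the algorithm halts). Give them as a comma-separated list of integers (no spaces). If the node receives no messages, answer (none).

Round 1: pos1(id68) recv 61: drop; pos2(id23) recv 68: fwd; pos3(id49) recv 23: drop; pos0(id61) recv 49: drop
Round 2: pos3(id49) recv 68: fwd
Round 3: pos0(id61) recv 68: fwd
Round 4: pos1(id68) recv 68: ELECTED

Answer: 61,68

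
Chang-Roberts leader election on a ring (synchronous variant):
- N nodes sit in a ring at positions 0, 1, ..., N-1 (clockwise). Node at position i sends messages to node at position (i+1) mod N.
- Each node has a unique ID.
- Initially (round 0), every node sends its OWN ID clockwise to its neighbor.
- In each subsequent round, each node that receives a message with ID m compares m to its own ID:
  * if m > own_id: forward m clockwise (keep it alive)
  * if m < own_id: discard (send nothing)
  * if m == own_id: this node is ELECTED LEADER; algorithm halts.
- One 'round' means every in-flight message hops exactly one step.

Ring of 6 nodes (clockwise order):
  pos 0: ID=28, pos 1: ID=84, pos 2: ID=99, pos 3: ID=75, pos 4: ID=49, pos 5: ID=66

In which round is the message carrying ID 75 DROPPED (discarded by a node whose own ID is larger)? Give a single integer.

Round 1: pos1(id84) recv 28: drop; pos2(id99) recv 84: drop; pos3(id75) recv 99: fwd; pos4(id49) recv 75: fwd; pos5(id66) recv 49: drop; pos0(id28) recv 66: fwd
Round 2: pos4(id49) recv 99: fwd; pos5(id66) recv 75: fwd; pos1(id84) recv 66: drop
Round 3: pos5(id66) recv 99: fwd; pos0(id28) recv 75: fwd
Round 4: pos0(id28) recv 99: fwd; pos1(id84) recv 75: drop
Round 5: pos1(id84) recv 99: fwd
Round 6: pos2(id99) recv 99: ELECTED
Message ID 75 originates at pos 3; dropped at pos 1 in round 4

Answer: 4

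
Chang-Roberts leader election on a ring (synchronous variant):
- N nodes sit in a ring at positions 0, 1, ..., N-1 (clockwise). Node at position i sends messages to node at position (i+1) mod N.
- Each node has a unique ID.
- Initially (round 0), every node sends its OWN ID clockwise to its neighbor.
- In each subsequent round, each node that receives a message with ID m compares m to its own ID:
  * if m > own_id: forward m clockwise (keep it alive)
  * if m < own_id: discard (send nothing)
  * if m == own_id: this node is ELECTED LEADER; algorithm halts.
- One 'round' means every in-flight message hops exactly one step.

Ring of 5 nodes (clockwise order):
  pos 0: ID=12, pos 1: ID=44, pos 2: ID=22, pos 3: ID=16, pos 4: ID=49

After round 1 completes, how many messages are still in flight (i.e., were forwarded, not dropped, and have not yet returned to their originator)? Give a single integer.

Round 1: pos1(id44) recv 12: drop; pos2(id22) recv 44: fwd; pos3(id16) recv 22: fwd; pos4(id49) recv 16: drop; pos0(id12) recv 49: fwd
After round 1: 3 messages still in flight

Answer: 3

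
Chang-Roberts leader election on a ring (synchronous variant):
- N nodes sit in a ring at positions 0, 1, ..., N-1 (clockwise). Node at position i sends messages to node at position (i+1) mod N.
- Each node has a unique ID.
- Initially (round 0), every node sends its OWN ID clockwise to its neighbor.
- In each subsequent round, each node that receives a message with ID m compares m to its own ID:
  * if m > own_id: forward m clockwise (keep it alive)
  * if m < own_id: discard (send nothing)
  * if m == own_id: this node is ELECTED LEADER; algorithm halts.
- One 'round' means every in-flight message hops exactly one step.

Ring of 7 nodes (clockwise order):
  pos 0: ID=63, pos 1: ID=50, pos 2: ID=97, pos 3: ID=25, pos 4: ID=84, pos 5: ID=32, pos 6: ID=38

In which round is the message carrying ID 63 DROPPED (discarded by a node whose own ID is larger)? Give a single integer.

Answer: 2

Derivation:
Round 1: pos1(id50) recv 63: fwd; pos2(id97) recv 50: drop; pos3(id25) recv 97: fwd; pos4(id84) recv 25: drop; pos5(id32) recv 84: fwd; pos6(id38) recv 32: drop; pos0(id63) recv 38: drop
Round 2: pos2(id97) recv 63: drop; pos4(id84) recv 97: fwd; pos6(id38) recv 84: fwd
Round 3: pos5(id32) recv 97: fwd; pos0(id63) recv 84: fwd
Round 4: pos6(id38) recv 97: fwd; pos1(id50) recv 84: fwd
Round 5: pos0(id63) recv 97: fwd; pos2(id97) recv 84: drop
Round 6: pos1(id50) recv 97: fwd
Round 7: pos2(id97) recv 97: ELECTED
Message ID 63 originates at pos 0; dropped at pos 2 in round 2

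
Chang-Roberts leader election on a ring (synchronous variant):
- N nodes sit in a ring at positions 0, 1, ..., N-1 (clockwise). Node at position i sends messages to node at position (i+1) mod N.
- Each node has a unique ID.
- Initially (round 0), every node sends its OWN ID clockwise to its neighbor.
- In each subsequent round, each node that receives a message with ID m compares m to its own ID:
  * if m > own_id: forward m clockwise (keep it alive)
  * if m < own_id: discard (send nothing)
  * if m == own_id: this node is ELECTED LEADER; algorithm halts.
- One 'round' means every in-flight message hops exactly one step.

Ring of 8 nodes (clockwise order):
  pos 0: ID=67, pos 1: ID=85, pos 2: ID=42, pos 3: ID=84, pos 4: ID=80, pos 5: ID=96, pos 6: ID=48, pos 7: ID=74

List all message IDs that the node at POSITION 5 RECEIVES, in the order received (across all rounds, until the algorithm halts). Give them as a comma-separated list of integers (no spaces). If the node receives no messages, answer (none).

Round 1: pos1(id85) recv 67: drop; pos2(id42) recv 85: fwd; pos3(id84) recv 42: drop; pos4(id80) recv 84: fwd; pos5(id96) recv 80: drop; pos6(id48) recv 96: fwd; pos7(id74) recv 48: drop; pos0(id67) recv 74: fwd
Round 2: pos3(id84) recv 85: fwd; pos5(id96) recv 84: drop; pos7(id74) recv 96: fwd; pos1(id85) recv 74: drop
Round 3: pos4(id80) recv 85: fwd; pos0(id67) recv 96: fwd
Round 4: pos5(id96) recv 85: drop; pos1(id85) recv 96: fwd
Round 5: pos2(id42) recv 96: fwd
Round 6: pos3(id84) recv 96: fwd
Round 7: pos4(id80) recv 96: fwd
Round 8: pos5(id96) recv 96: ELECTED

Answer: 80,84,85,96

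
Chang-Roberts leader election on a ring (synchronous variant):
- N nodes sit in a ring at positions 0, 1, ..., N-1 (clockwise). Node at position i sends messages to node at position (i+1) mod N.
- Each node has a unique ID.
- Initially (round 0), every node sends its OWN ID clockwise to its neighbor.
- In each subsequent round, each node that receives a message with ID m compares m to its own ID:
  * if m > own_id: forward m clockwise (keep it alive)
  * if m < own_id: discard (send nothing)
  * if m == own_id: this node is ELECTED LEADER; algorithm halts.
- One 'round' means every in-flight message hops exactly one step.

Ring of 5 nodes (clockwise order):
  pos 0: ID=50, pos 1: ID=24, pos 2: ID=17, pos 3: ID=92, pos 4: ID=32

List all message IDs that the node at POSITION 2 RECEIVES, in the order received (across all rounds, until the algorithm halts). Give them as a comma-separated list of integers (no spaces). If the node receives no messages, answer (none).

Answer: 24,50,92

Derivation:
Round 1: pos1(id24) recv 50: fwd; pos2(id17) recv 24: fwd; pos3(id92) recv 17: drop; pos4(id32) recv 92: fwd; pos0(id50) recv 32: drop
Round 2: pos2(id17) recv 50: fwd; pos3(id92) recv 24: drop; pos0(id50) recv 92: fwd
Round 3: pos3(id92) recv 50: drop; pos1(id24) recv 92: fwd
Round 4: pos2(id17) recv 92: fwd
Round 5: pos3(id92) recv 92: ELECTED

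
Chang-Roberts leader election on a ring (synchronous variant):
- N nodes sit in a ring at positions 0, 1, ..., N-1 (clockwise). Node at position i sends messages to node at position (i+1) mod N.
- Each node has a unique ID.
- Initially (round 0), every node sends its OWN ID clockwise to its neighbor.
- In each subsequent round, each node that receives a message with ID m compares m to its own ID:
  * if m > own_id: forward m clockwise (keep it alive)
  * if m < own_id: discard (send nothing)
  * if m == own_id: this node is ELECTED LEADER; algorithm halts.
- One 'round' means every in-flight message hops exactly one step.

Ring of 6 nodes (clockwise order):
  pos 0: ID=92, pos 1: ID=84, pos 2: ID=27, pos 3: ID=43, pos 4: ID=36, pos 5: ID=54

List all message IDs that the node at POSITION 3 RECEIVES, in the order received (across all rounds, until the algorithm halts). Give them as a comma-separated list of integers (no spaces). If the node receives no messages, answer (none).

Round 1: pos1(id84) recv 92: fwd; pos2(id27) recv 84: fwd; pos3(id43) recv 27: drop; pos4(id36) recv 43: fwd; pos5(id54) recv 36: drop; pos0(id92) recv 54: drop
Round 2: pos2(id27) recv 92: fwd; pos3(id43) recv 84: fwd; pos5(id54) recv 43: drop
Round 3: pos3(id43) recv 92: fwd; pos4(id36) recv 84: fwd
Round 4: pos4(id36) recv 92: fwd; pos5(id54) recv 84: fwd
Round 5: pos5(id54) recv 92: fwd; pos0(id92) recv 84: drop
Round 6: pos0(id92) recv 92: ELECTED

Answer: 27,84,92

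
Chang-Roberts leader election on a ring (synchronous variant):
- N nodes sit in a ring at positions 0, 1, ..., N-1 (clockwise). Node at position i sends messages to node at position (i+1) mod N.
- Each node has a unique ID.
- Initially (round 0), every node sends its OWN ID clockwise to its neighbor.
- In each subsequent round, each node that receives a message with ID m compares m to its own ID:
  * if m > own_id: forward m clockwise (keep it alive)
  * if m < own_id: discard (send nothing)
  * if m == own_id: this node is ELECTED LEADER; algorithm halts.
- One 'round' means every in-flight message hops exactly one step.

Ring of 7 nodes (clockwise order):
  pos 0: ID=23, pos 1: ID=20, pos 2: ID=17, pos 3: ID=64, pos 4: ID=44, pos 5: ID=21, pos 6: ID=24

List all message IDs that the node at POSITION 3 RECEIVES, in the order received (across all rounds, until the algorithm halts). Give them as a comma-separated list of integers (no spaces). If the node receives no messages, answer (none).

Round 1: pos1(id20) recv 23: fwd; pos2(id17) recv 20: fwd; pos3(id64) recv 17: drop; pos4(id44) recv 64: fwd; pos5(id21) recv 44: fwd; pos6(id24) recv 21: drop; pos0(id23) recv 24: fwd
Round 2: pos2(id17) recv 23: fwd; pos3(id64) recv 20: drop; pos5(id21) recv 64: fwd; pos6(id24) recv 44: fwd; pos1(id20) recv 24: fwd
Round 3: pos3(id64) recv 23: drop; pos6(id24) recv 64: fwd; pos0(id23) recv 44: fwd; pos2(id17) recv 24: fwd
Round 4: pos0(id23) recv 64: fwd; pos1(id20) recv 44: fwd; pos3(id64) recv 24: drop
Round 5: pos1(id20) recv 64: fwd; pos2(id17) recv 44: fwd
Round 6: pos2(id17) recv 64: fwd; pos3(id64) recv 44: drop
Round 7: pos3(id64) recv 64: ELECTED

Answer: 17,20,23,24,44,64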